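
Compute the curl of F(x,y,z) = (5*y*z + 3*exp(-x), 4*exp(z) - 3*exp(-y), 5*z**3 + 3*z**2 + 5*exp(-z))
(-4*exp(z), 5*y, -5*z)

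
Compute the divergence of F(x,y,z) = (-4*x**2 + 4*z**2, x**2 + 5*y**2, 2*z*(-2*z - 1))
-8*x + 10*y - 8*z - 2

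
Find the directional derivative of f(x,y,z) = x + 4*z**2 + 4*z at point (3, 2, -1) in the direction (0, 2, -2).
2*sqrt(2)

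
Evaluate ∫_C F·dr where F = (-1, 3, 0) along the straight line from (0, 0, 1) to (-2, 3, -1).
11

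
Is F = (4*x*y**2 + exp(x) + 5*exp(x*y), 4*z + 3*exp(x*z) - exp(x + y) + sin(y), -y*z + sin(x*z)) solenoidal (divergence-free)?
No, ∇·F = x*cos(x*z) + 4*y**2 + 5*y*exp(x*y) - y + exp(x) - exp(x + y) + cos(y)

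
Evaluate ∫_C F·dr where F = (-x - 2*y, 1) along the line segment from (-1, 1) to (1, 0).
-3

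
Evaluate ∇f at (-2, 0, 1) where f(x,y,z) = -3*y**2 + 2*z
(0, 0, 2)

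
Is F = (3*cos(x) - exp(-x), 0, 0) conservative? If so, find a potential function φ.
Yes, F is conservative. φ = 3*sin(x) + exp(-x)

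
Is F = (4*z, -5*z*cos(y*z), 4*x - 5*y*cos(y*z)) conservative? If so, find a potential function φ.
Yes, F is conservative. φ = 4*x*z - 5*sin(y*z)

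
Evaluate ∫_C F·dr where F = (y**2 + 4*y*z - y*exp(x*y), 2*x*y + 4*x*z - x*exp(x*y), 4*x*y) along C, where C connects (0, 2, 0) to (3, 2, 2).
61 - exp(6)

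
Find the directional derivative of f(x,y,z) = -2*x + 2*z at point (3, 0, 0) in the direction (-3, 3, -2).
sqrt(22)/11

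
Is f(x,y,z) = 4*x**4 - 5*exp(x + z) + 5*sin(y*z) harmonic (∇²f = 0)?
No, ∇²f = 48*x**2 - 5*y**2*sin(y*z) - 5*z**2*sin(y*z) - 10*exp(x + z)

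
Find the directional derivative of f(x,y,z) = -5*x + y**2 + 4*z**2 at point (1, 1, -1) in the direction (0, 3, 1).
-sqrt(10)/5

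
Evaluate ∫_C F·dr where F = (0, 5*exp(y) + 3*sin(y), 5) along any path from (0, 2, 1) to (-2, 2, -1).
-10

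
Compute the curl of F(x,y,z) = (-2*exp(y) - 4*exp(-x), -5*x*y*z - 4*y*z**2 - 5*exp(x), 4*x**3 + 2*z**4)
(y*(5*x + 8*z), -12*x**2, -5*y*z - 5*exp(x) + 2*exp(y))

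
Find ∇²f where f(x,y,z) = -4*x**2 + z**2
-6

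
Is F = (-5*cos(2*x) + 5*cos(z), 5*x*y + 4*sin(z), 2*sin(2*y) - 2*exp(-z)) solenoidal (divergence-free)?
No, ∇·F = 5*x + 10*sin(2*x) + 2*exp(-z)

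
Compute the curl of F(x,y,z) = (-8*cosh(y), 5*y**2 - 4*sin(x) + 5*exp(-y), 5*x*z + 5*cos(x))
(0, -5*z + 5*sin(x), -4*cos(x) + 8*sinh(y))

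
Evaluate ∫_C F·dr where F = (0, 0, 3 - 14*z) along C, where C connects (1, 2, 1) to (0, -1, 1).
0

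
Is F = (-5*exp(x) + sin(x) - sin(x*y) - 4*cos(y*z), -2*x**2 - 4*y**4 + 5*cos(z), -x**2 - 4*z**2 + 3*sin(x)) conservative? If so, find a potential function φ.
No, ∇×F = (5*sin(z), 2*x + 4*y*sin(y*z) - 3*cos(x), x*cos(x*y) - 4*x - 4*z*sin(y*z)) ≠ 0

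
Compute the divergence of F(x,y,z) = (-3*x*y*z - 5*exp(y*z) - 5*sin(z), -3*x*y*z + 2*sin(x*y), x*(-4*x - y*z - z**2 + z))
-x*y - 5*x*z + 2*x*cos(x*y) + x - 3*y*z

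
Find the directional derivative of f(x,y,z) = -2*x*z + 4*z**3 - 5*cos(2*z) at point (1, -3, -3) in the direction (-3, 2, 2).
2*sqrt(17)*(97 - 10*sin(6))/17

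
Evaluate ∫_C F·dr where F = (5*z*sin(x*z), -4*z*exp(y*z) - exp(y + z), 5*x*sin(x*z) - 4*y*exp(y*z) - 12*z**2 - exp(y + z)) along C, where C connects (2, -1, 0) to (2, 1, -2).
-4*exp(-2) - 5*cos(4) + 41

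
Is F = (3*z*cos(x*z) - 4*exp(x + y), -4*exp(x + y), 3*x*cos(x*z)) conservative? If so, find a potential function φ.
Yes, F is conservative. φ = -4*exp(x + y) + 3*sin(x*z)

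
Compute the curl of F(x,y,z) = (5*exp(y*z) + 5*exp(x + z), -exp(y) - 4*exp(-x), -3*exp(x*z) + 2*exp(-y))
(-2*exp(-y), 5*y*exp(y*z) + 3*z*exp(x*z) + 5*exp(x + z), -5*z*exp(y*z) + 4*exp(-x))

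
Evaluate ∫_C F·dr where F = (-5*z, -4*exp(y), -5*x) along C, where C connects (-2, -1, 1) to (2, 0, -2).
4*exp(-1) + 6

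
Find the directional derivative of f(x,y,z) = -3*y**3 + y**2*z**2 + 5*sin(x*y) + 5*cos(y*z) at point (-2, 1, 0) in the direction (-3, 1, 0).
-sqrt(10)*(25*cos(2) + 9)/10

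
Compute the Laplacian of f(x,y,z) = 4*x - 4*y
0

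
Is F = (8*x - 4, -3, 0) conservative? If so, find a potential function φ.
Yes, F is conservative. φ = 4*x**2 - 4*x - 3*y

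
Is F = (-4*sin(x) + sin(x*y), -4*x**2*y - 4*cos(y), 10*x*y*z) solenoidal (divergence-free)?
No, ∇·F = -4*x**2 + 10*x*y + y*cos(x*y) + 4*sin(y) - 4*cos(x)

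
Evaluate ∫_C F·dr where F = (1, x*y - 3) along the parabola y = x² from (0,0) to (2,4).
14/5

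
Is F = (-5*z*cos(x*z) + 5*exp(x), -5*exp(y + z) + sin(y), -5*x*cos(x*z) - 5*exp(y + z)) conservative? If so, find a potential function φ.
Yes, F is conservative. φ = 5*exp(x) - 5*exp(y + z) - 5*sin(x*z) - cos(y)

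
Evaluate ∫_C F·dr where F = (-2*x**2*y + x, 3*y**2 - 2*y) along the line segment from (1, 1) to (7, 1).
-204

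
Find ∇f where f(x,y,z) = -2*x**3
(-6*x**2, 0, 0)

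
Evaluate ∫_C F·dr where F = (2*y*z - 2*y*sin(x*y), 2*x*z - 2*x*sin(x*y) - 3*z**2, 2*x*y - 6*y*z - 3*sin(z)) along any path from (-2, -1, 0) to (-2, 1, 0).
0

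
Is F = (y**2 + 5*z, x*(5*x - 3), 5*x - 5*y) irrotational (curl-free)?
No, ∇×F = (-5, 0, 10*x - 2*y - 3)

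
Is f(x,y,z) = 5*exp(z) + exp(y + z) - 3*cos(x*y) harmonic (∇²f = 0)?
No, ∇²f = 3*x**2*cos(x*y) + 3*y**2*cos(x*y) + 5*exp(z) + 2*exp(y + z)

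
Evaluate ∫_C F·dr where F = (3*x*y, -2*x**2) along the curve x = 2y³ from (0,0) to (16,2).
512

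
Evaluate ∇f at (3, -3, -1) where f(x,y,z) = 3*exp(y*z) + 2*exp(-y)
(0, -5*exp(3), -9*exp(3))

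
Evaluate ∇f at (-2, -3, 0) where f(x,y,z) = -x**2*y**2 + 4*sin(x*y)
(36 - 12*cos(6), 24 - 8*cos(6), 0)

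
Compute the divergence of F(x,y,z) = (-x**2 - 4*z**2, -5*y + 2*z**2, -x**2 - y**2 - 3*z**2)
-2*x - 6*z - 5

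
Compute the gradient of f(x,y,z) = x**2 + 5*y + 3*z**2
(2*x, 5, 6*z)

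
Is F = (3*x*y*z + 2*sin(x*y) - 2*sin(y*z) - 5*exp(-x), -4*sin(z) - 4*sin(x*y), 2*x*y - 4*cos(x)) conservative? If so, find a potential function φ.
No, ∇×F = (2*x + 4*cos(z), 3*x*y - 2*y*cos(y*z) - 2*y - 4*sin(x), -3*x*z - 2*x*cos(x*y) - 4*y*cos(x*y) + 2*z*cos(y*z)) ≠ 0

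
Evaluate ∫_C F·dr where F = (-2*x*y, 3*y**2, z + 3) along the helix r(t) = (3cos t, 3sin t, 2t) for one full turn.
4*pi*(3 + 2*pi)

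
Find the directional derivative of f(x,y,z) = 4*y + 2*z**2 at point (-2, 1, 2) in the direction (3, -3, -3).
-4*sqrt(3)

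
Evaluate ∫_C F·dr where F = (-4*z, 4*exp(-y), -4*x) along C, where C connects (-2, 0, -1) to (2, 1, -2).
28 - 4*exp(-1)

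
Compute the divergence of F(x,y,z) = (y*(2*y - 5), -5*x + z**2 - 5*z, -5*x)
0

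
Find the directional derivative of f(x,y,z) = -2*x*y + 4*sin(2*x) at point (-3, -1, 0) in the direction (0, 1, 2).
6*sqrt(5)/5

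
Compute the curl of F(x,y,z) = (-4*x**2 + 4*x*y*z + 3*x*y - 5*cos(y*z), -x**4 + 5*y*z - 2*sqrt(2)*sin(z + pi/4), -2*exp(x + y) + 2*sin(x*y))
(2*x*cos(x*y) - 5*y - 2*exp(x + y) + 2*sqrt(2)*cos(z + pi/4), 4*x*y + 5*y*sin(y*z) - 2*y*cos(x*y) + 2*exp(x + y), -4*x**3 - 4*x*z - 3*x - 5*z*sin(y*z))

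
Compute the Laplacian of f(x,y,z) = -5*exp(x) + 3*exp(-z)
-5*exp(x) + 3*exp(-z)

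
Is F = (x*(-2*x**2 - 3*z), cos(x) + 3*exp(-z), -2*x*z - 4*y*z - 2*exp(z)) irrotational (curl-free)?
No, ∇×F = (-4*z + 3*exp(-z), -3*x + 2*z, -sin(x))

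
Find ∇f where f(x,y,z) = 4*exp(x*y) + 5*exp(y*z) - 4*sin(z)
(4*y*exp(x*y), 4*x*exp(x*y) + 5*z*exp(y*z), 5*y*exp(y*z) - 4*cos(z))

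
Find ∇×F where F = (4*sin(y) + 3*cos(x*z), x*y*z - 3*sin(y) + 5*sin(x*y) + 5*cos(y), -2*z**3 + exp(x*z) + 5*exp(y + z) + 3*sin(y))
(-x*y + 5*exp(y + z) + 3*cos(y), -3*x*sin(x*z) - z*exp(x*z), y*z + 5*y*cos(x*y) - 4*cos(y))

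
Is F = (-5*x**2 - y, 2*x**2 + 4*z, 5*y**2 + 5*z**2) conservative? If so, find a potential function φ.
No, ∇×F = (10*y - 4, 0, 4*x + 1) ≠ 0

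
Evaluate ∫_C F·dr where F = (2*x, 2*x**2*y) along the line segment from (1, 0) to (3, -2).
92/3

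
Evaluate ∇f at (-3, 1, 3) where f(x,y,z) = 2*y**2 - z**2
(0, 4, -6)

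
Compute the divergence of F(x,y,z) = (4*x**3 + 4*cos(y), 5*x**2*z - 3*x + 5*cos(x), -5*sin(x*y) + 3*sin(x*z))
3*x*(4*x + cos(x*z))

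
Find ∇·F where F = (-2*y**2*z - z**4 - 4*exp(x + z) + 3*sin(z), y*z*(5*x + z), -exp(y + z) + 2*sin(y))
z*(5*x + z) - 4*exp(x + z) - exp(y + z)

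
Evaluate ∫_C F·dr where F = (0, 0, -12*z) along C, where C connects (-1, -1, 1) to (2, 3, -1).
0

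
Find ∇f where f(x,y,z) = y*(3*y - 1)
(0, 6*y - 1, 0)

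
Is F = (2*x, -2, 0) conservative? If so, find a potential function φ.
Yes, F is conservative. φ = x**2 - 2*y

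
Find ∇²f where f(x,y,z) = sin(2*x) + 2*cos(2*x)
-4*sin(2*x) - 8*cos(2*x)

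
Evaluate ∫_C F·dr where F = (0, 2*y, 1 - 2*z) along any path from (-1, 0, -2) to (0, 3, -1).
13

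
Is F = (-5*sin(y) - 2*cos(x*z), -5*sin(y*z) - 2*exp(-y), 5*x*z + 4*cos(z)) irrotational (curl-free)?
No, ∇×F = (5*y*cos(y*z), 2*x*sin(x*z) - 5*z, 5*cos(y))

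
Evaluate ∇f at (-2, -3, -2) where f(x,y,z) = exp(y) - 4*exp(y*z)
(0, (1 + 8*exp(9))*exp(-3), 12*exp(6))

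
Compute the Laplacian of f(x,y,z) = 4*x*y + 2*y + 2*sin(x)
-2*sin(x)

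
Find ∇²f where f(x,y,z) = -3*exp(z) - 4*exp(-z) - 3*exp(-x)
-3*exp(z) - 4*exp(-z) - 3*exp(-x)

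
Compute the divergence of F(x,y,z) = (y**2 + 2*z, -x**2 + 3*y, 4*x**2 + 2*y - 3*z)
0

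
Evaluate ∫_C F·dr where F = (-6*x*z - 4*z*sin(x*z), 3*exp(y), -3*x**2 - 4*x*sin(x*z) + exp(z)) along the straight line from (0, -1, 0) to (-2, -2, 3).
-41 - 3*exp(-1) + 3*exp(-2) + 4*cos(6) + exp(3)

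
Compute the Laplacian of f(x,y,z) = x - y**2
-2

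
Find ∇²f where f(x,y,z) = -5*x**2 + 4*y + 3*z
-10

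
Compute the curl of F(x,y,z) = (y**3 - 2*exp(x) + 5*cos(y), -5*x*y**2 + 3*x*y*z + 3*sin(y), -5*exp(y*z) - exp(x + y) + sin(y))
(-3*x*y - 5*z*exp(y*z) - exp(x + y) + cos(y), exp(x + y), -8*y**2 + 3*y*z + 5*sin(y))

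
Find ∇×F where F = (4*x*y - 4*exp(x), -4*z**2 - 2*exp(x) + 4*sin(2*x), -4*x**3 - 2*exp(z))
(8*z, 12*x**2, -4*x - 2*exp(x) + 8*cos(2*x))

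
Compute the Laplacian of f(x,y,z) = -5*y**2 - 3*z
-10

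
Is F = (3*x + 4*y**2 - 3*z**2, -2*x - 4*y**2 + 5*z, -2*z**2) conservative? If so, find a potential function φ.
No, ∇×F = (-5, -6*z, -8*y - 2) ≠ 0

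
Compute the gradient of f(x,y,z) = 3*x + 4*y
(3, 4, 0)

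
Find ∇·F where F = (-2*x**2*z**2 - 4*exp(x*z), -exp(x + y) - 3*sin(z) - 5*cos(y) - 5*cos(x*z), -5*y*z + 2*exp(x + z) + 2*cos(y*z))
-4*x*z**2 - 2*y*sin(y*z) - 5*y - 4*z*exp(x*z) - exp(x + y) + 2*exp(x + z) + 5*sin(y)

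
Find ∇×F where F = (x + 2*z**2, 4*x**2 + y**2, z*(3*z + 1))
(0, 4*z, 8*x)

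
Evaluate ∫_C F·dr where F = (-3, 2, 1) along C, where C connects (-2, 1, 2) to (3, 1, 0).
-17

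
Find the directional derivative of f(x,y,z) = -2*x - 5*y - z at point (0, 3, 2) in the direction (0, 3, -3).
-2*sqrt(2)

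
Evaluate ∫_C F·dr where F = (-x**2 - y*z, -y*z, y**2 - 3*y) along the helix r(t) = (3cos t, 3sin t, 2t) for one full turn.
9*pi*(3 + 2*pi)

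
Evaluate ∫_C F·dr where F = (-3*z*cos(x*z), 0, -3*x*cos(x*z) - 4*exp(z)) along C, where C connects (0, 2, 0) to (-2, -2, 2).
-4*exp(2) + 3*sin(4) + 4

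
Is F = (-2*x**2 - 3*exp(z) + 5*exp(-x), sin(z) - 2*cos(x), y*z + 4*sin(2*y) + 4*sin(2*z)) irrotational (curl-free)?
No, ∇×F = (z + 8*cos(2*y) - cos(z), -3*exp(z), 2*sin(x))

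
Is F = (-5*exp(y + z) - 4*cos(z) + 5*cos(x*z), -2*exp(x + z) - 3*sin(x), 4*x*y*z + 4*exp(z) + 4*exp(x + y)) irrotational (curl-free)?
No, ∇×F = (4*x*z + 4*exp(x + y) + 2*exp(x + z), -5*x*sin(x*z) - 4*y*z - 4*exp(x + y) - 5*exp(y + z) + 4*sin(z), -2*exp(x + z) + 5*exp(y + z) - 3*cos(x))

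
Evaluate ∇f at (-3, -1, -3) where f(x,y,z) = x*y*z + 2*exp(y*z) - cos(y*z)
(3, -6*exp(3) - 3*sin(3) + 9, -2*exp(3) - sin(3) + 3)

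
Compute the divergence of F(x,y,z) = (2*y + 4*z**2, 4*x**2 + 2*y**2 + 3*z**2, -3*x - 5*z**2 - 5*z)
4*y - 10*z - 5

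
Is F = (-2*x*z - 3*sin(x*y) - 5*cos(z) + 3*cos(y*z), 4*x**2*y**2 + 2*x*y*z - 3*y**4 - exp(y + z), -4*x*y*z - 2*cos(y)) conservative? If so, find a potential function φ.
No, ∇×F = (-2*x*y - 4*x*z + exp(y + z) + 2*sin(y), -2*x + 4*y*z - 3*y*sin(y*z) + 5*sin(z), 8*x*y**2 + 3*x*cos(x*y) + 2*y*z + 3*z*sin(y*z)) ≠ 0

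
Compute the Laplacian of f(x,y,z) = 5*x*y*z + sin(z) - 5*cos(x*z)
5*x**2*cos(x*z) + 5*z**2*cos(x*z) - sin(z)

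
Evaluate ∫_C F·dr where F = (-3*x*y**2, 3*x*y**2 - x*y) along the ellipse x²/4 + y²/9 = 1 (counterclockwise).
81*pi/2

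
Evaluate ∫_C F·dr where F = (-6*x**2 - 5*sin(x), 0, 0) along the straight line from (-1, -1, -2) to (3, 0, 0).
-56 + 5*cos(3) - 5*cos(1)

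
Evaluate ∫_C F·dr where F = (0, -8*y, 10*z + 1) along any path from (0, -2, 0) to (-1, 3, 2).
2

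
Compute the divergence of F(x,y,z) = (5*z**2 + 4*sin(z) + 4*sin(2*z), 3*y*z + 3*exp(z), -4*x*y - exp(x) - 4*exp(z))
3*z - 4*exp(z)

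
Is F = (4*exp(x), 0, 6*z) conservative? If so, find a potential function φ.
Yes, F is conservative. φ = 3*z**2 + 4*exp(x)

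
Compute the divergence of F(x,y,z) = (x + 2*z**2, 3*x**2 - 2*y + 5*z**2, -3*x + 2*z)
1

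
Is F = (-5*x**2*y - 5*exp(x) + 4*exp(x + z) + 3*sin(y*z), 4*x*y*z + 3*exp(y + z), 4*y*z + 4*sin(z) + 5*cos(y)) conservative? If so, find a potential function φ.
No, ∇×F = (-4*x*y + 4*z - 3*exp(y + z) - 5*sin(y), 3*y*cos(y*z) + 4*exp(x + z), 5*x**2 + 4*y*z - 3*z*cos(y*z)) ≠ 0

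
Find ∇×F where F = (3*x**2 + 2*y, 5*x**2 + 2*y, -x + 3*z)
(0, 1, 10*x - 2)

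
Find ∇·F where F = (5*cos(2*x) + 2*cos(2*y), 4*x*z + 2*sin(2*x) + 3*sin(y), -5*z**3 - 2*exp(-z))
-15*z**2 - 10*sin(2*x) + 3*cos(y) + 2*exp(-z)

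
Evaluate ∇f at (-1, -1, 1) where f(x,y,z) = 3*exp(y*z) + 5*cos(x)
(5*sin(1), 3*exp(-1), -3*exp(-1))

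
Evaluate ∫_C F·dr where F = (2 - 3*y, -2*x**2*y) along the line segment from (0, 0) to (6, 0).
12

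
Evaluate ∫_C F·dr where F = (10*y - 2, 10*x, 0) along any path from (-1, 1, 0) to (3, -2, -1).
-58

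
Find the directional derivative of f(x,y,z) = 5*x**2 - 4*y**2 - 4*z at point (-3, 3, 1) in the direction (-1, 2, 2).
-26/3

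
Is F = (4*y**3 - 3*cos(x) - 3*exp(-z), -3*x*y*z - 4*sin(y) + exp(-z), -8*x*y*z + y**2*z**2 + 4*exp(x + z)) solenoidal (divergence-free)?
No, ∇·F = -8*x*y - 3*x*z + 2*y**2*z + 4*exp(x + z) + 3*sin(x) - 4*cos(y)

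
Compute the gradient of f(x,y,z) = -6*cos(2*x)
(12*sin(2*x), 0, 0)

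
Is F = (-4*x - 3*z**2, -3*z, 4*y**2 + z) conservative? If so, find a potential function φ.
No, ∇×F = (8*y + 3, -6*z, 0) ≠ 0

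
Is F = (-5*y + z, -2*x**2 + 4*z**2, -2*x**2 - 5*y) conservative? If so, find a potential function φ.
No, ∇×F = (-8*z - 5, 4*x + 1, 5 - 4*x) ≠ 0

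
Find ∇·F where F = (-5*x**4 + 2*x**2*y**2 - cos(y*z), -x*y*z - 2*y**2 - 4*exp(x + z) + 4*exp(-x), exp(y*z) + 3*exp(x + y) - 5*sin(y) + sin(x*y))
-20*x**3 + 4*x*y**2 - x*z + y*exp(y*z) - 4*y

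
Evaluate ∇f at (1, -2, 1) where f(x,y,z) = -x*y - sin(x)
(2 - cos(1), -1, 0)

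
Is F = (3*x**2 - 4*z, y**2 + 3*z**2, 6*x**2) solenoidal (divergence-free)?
No, ∇·F = 6*x + 2*y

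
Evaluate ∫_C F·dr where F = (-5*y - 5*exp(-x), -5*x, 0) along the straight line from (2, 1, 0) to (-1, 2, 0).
-5*exp(-2) + 5*E + 20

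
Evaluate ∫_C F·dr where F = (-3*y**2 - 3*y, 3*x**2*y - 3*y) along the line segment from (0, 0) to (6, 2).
60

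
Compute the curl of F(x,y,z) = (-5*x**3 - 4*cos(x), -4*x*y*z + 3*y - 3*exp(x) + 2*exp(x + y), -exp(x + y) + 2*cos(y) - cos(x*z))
(4*x*y - exp(x + y) - 2*sin(y), -z*sin(x*z) + exp(x + y), -4*y*z - 3*exp(x) + 2*exp(x + y))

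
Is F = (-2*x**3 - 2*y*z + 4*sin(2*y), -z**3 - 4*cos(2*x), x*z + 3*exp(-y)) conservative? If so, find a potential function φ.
No, ∇×F = (3*z**2 - 3*exp(-y), -2*y - z, 2*z + 8*sin(2*x) - 8*cos(2*y)) ≠ 0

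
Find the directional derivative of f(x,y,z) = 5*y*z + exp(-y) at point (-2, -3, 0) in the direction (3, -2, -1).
sqrt(14)*(15 + 2*exp(3))/14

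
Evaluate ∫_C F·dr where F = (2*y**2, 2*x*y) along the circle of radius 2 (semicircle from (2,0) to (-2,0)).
-32/3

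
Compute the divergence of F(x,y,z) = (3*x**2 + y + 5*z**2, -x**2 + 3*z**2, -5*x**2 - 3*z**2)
6*x - 6*z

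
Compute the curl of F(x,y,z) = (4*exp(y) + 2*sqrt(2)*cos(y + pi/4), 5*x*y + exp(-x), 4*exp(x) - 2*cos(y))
(2*sin(y), -4*exp(x), 5*y - 4*exp(y) + 2*sqrt(2)*sin(y + pi/4) - exp(-x))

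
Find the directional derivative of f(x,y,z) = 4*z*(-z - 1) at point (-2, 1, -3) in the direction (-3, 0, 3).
10*sqrt(2)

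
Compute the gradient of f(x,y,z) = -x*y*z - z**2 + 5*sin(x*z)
(z*(-y + 5*cos(x*z)), -x*z, -x*y + 5*x*cos(x*z) - 2*z)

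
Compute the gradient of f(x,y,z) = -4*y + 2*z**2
(0, -4, 4*z)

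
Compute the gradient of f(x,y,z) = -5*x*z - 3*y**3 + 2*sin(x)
(-5*z + 2*cos(x), -9*y**2, -5*x)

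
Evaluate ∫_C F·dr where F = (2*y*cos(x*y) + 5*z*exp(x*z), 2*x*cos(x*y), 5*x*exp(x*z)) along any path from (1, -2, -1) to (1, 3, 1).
-5*exp(-1) + 2*sin(3) + 2*sin(2) + 5*E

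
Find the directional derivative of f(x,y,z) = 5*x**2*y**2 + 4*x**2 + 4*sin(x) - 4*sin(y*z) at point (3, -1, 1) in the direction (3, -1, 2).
6*sqrt(14)*(cos(3) + cos(1) + 21)/7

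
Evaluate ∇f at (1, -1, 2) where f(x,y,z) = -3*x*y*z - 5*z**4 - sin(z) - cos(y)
(6, -6 - sin(1), -157 - cos(2))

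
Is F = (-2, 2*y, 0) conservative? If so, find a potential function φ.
Yes, F is conservative. φ = -2*x + y**2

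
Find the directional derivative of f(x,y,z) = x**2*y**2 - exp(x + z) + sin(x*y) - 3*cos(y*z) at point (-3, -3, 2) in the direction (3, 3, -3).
-sqrt(3)*(2*cos(9) + 5*sin(6) + 36)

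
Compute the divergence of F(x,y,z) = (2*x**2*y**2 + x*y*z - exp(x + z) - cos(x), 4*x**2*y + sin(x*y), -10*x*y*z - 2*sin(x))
4*x**2 + 4*x*y**2 - 10*x*y + x*cos(x*y) + y*z - exp(x + z) + sin(x)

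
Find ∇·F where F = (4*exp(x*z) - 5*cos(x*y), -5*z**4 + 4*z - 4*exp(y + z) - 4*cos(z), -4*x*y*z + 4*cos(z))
-4*x*y + 5*y*sin(x*y) + 4*z*exp(x*z) - 4*exp(y + z) - 4*sin(z)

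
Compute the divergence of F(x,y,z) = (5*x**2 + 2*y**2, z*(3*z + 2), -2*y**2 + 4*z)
10*x + 4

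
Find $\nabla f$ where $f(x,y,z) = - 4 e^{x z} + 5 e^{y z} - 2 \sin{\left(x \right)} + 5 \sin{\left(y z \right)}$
(-4*z*exp(x*z) - 2*cos(x), 5*z*(exp(y*z) + cos(y*z)), -4*x*exp(x*z) + 5*y*exp(y*z) + 5*y*cos(y*z))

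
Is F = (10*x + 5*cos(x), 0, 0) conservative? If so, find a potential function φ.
Yes, F is conservative. φ = 5*x**2 + 5*sin(x)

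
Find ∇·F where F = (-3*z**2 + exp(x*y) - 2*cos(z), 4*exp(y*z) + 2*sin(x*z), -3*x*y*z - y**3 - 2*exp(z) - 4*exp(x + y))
-3*x*y + y*exp(x*y) + 4*z*exp(y*z) - 2*exp(z)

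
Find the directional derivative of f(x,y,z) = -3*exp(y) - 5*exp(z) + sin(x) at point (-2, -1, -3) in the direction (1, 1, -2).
sqrt(6)*(-3*exp(2) + exp(3)*cos(2) + 10)*exp(-3)/6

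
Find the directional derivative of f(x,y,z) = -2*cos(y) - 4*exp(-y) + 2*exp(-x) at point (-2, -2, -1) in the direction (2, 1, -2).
-2*sin(2)/3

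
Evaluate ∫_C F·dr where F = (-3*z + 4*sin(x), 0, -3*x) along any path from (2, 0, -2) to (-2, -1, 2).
0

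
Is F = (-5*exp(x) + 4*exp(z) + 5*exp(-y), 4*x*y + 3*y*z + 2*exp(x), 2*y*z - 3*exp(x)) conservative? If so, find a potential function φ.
No, ∇×F = (-3*y + 2*z, 3*exp(x) + 4*exp(z), 4*y + 2*exp(x) + 5*exp(-y)) ≠ 0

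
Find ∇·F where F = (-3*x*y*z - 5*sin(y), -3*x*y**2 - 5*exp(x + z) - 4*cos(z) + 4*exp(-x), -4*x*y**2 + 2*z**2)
-6*x*y - 3*y*z + 4*z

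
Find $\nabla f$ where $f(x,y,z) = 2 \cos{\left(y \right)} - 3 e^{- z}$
(0, -2*sin(y), 3*exp(-z))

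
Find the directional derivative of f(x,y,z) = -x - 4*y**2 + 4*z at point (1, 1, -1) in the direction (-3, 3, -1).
-25*sqrt(19)/19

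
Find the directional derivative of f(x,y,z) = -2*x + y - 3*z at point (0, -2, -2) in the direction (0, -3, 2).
-9*sqrt(13)/13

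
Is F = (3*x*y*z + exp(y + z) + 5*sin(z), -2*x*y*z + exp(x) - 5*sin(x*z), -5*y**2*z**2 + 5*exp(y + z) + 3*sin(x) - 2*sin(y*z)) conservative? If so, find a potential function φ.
No, ∇×F = (2*x*y + 5*x*cos(x*z) - 10*y*z**2 - 2*z*cos(y*z) + 5*exp(y + z), 3*x*y + exp(y + z) - 3*cos(x) + 5*cos(z), -3*x*z - 2*y*z - 5*z*cos(x*z) + exp(x) - exp(y + z)) ≠ 0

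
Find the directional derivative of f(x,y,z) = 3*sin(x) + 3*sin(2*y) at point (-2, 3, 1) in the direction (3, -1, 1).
3*sqrt(11)*(-2*cos(6) + 3*cos(2))/11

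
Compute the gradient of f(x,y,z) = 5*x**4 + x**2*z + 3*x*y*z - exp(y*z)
(20*x**3 + 2*x*z + 3*y*z, z*(3*x - exp(y*z)), x**2 + 3*x*y - y*exp(y*z))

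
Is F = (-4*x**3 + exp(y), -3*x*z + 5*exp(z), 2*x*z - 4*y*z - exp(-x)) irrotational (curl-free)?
No, ∇×F = (3*x - 4*z - 5*exp(z), -2*z - exp(-x), -3*z - exp(y))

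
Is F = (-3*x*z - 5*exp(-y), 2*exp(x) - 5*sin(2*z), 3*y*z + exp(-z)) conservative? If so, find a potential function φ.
No, ∇×F = (3*z + 10*cos(2*z), -3*x, 2*exp(x) - 5*exp(-y)) ≠ 0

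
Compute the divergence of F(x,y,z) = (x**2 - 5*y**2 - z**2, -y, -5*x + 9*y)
2*x - 1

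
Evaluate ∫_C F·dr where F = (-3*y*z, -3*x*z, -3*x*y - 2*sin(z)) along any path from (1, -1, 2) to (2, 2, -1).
-2*cos(2) + 2*cos(1) + 6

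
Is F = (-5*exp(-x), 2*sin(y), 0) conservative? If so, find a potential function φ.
Yes, F is conservative. φ = -2*cos(y) + 5*exp(-x)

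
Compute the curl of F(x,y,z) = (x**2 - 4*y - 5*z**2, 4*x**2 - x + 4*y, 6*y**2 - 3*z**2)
(12*y, -10*z, 8*x + 3)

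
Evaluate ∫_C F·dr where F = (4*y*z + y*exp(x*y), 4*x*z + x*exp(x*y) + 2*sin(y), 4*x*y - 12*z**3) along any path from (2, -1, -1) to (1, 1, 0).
-5 - exp(-2) + E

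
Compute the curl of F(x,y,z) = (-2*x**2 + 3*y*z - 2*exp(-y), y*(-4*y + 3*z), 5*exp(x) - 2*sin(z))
(-3*y, 3*y - 5*exp(x), -3*z - 2*exp(-y))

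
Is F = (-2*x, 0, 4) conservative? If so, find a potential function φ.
Yes, F is conservative. φ = -x**2 + 4*z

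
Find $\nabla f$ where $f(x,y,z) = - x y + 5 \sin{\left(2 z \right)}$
(-y, -x, 10*cos(2*z))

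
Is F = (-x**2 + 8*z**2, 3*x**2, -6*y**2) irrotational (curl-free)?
No, ∇×F = (-12*y, 16*z, 6*x)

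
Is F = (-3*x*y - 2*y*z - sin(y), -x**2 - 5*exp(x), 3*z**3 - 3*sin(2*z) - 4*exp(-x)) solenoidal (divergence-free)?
No, ∇·F = -3*y + 9*z**2 - 6*cos(2*z)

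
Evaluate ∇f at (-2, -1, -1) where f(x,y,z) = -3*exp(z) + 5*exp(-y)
(0, -5*E, -3*exp(-1))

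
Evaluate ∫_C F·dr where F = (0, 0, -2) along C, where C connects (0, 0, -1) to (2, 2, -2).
2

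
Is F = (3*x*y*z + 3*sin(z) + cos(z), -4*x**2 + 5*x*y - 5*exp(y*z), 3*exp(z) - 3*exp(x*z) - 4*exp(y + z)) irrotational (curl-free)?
No, ∇×F = (5*y*exp(y*z) - 4*exp(y + z), 3*x*y + 3*z*exp(x*z) - sin(z) + 3*cos(z), -3*x*z - 8*x + 5*y)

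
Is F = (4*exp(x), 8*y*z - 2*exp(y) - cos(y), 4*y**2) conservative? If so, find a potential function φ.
Yes, F is conservative. φ = 4*y**2*z + 4*exp(x) - 2*exp(y) - sin(y)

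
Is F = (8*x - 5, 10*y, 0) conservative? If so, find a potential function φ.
Yes, F is conservative. φ = 4*x**2 - 5*x + 5*y**2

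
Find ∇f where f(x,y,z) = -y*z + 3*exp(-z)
(0, -z, -y - 3*exp(-z))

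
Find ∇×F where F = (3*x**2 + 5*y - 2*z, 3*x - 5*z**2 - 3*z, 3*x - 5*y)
(10*z - 2, -5, -2)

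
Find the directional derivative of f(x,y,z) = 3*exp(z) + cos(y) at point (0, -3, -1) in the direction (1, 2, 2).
2*sin(3)/3 + 2*exp(-1)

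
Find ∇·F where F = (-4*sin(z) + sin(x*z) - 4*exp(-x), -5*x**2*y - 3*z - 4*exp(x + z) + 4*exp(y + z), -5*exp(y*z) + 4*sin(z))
-5*x**2 - 5*y*exp(y*z) + z*cos(x*z) + 4*exp(y + z) + 4*cos(z) + 4*exp(-x)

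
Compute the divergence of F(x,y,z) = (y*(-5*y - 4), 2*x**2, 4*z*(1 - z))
4 - 8*z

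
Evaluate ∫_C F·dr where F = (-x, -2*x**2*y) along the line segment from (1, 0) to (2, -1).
-13/3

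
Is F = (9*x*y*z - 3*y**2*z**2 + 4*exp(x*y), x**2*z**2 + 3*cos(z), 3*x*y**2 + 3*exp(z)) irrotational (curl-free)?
No, ∇×F = (-2*x**2*z + 6*x*y + 3*sin(z), 3*y*(3*x - 2*y*z - y), 2*x*z**2 - 9*x*z - 4*x*exp(x*y) + 6*y*z**2)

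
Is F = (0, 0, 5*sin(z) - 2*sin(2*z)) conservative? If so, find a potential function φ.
Yes, F is conservative. φ = -5*cos(z) + cos(2*z)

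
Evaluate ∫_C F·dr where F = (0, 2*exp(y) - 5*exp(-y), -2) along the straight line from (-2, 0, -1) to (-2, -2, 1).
-11 + 2*exp(-2) + 5*exp(2)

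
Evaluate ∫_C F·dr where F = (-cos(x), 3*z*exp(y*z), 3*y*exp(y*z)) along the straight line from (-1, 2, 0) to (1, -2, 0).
-2*sin(1)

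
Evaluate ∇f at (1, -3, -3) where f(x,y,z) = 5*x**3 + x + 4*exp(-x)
(16 - 4*exp(-1), 0, 0)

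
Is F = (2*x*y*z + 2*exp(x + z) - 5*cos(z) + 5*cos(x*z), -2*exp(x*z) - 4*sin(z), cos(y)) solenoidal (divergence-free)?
No, ∇·F = 2*y*z - 5*z*sin(x*z) + 2*exp(x + z)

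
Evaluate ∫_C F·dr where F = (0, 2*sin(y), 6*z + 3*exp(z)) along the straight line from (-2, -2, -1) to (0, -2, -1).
0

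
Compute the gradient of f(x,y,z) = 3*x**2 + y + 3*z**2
(6*x, 1, 6*z)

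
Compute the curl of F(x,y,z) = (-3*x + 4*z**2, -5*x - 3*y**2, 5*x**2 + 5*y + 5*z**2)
(5, -10*x + 8*z, -5)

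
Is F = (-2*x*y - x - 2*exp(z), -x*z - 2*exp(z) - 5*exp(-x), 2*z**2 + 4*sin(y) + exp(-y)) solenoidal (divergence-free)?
No, ∇·F = -2*y + 4*z - 1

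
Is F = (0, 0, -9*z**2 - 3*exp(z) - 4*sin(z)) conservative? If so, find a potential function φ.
Yes, F is conservative. φ = -3*z**3 - 3*exp(z) + 4*cos(z)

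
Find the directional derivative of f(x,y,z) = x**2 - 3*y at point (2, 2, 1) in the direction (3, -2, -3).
9*sqrt(22)/11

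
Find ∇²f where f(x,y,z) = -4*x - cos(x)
cos(x)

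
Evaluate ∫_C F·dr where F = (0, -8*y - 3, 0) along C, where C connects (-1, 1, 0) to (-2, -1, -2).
6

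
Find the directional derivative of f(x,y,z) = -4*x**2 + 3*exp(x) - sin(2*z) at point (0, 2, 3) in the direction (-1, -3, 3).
-3*sqrt(19)*(1 + 2*cos(6))/19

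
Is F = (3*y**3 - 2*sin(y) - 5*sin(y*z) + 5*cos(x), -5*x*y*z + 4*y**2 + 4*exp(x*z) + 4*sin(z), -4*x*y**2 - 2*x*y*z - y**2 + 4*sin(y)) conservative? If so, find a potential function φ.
No, ∇×F = (-3*x*y - 2*x*z - 4*x*exp(x*z) - 2*y + 4*cos(y) - 4*cos(z), y*(4*y + 2*z - 5*cos(y*z)), -9*y**2 - 5*y*z + 4*z*exp(x*z) + 5*z*cos(y*z) + 2*cos(y)) ≠ 0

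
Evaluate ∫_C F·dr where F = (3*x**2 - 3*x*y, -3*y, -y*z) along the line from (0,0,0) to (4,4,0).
-24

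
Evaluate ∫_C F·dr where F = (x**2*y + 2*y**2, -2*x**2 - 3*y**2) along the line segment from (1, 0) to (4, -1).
11/4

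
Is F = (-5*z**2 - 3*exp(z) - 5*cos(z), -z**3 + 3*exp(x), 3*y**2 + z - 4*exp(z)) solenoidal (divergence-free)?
No, ∇·F = 1 - 4*exp(z)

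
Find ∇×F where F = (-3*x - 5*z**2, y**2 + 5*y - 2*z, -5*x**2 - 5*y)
(-3, 10*x - 10*z, 0)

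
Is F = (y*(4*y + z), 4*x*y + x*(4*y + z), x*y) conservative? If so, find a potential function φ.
Yes, F is conservative. φ = x*y*(4*y + z)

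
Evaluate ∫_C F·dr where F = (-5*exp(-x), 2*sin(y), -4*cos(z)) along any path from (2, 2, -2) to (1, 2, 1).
-4*sin(2) - 4*sin(1) - 5*exp(-2) + 5*exp(-1)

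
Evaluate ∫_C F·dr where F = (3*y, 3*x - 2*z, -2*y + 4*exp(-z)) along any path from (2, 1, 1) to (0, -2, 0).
-8 + 4*exp(-1)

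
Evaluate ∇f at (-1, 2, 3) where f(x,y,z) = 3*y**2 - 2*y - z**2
(0, 10, -6)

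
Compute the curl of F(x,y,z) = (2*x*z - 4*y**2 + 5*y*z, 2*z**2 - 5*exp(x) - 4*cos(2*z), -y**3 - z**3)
(-3*y**2 - 4*z - 8*sin(2*z), 2*x + 5*y, 8*y - 5*z - 5*exp(x))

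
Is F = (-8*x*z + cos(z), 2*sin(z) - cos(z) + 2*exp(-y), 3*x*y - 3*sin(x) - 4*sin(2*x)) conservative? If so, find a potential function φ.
No, ∇×F = (3*x - sin(z) - 2*cos(z), -8*x - 3*y - sin(z) + 3*cos(x) + 8*cos(2*x), 0) ≠ 0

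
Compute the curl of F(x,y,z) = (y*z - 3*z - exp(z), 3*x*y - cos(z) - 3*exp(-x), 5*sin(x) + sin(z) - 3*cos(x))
(-sin(z), y - exp(z) - 3*sin(x) - 5*cos(x) - 3, 3*y - z + 3*exp(-x))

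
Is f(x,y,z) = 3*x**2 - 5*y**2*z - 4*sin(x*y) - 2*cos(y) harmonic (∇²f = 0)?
No, ∇²f = 4*x**2*sin(x*y) + 4*y**2*sin(x*y) - 10*z + 2*cos(y) + 6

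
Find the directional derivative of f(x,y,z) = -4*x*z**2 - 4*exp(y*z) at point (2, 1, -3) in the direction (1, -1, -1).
sqrt(3)*(-28*exp(3) - 8/3)*exp(-3)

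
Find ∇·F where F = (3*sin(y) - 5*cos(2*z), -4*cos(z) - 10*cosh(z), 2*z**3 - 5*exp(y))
6*z**2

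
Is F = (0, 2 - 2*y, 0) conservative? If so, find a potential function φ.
Yes, F is conservative. φ = y*(2 - y)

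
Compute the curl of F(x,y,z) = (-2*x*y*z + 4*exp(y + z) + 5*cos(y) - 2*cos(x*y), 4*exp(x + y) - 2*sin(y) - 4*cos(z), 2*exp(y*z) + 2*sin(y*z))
(2*z*exp(y*z) + 2*z*cos(y*z) - 4*sin(z), -2*x*y + 4*exp(y + z), 2*x*z - 2*x*sin(x*y) + 4*exp(x + y) - 4*exp(y + z) + 5*sin(y))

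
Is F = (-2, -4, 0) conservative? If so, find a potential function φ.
Yes, F is conservative. φ = -2*x - 4*y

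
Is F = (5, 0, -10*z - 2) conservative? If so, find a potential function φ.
Yes, F is conservative. φ = 5*x - 5*z**2 - 2*z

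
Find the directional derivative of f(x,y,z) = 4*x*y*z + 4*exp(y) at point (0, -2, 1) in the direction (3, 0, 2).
-24*sqrt(13)/13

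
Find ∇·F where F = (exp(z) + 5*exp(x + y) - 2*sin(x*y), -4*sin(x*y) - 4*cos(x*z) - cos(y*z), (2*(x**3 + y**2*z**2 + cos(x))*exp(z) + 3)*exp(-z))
-4*x*cos(x*y) + 4*y**2*z - 2*y*cos(x*y) + z*sin(y*z) + 5*exp(x + y) - 3*exp(-z)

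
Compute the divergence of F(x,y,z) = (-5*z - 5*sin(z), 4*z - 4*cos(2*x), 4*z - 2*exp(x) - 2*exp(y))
4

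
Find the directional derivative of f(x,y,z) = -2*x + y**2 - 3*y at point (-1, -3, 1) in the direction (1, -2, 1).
8*sqrt(6)/3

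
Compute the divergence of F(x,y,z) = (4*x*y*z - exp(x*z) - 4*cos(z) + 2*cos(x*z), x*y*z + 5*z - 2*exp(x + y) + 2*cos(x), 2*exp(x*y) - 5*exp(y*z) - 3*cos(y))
x*z + 4*y*z - 5*y*exp(y*z) - z*exp(x*z) - 2*z*sin(x*z) - 2*exp(x + y)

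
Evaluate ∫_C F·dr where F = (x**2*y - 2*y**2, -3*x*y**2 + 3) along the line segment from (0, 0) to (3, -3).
27/2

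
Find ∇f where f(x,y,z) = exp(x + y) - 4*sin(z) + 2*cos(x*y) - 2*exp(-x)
(-2*y*sin(x*y) + exp(x + y) + 2*exp(-x), -2*x*sin(x*y) + exp(x + y), -4*cos(z))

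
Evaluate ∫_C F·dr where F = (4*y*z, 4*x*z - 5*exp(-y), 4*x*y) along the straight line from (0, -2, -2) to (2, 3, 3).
-5*exp(2) + 5*exp(-3) + 72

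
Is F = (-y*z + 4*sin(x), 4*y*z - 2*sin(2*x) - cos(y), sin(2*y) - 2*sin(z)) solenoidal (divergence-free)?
No, ∇·F = 4*z + sin(y) + 4*cos(x) - 2*cos(z)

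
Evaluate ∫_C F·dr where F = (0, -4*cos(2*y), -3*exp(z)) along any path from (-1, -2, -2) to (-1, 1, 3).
-3*exp(3) - 2*sin(2) + 3*exp(-2) - 2*sin(4)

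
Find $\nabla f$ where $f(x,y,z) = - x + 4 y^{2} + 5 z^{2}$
(-1, 8*y, 10*z)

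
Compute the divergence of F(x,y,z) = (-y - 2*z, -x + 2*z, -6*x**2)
0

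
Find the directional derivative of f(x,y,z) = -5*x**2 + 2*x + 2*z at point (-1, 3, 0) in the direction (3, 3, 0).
6*sqrt(2)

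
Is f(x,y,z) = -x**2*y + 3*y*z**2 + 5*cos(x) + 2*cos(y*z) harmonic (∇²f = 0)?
No, ∇²f = -2*y**2*cos(y*z) + 4*y - 2*z**2*cos(y*z) - 5*cos(x)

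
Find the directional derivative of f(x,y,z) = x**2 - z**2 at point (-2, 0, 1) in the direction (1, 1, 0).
-2*sqrt(2)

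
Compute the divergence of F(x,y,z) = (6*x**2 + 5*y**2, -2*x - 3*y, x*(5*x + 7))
12*x - 3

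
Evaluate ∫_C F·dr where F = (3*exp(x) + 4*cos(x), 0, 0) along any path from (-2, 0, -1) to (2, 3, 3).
8*sin(2) + 6*sinh(2)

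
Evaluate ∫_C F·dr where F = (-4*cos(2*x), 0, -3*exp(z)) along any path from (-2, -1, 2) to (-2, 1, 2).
0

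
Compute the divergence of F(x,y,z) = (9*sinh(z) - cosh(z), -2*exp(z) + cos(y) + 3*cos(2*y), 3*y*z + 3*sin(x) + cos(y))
3*y - sin(y) - 6*sin(2*y)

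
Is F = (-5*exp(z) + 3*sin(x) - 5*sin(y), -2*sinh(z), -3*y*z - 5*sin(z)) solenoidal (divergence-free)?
No, ∇·F = -3*y + 3*cos(x) - 5*cos(z)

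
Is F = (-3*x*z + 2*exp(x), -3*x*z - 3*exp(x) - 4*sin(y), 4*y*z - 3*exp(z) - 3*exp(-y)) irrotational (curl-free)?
No, ∇×F = (3*x + 4*z + 3*exp(-y), -3*x, -3*z - 3*exp(x))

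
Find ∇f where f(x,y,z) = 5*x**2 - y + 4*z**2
(10*x, -1, 8*z)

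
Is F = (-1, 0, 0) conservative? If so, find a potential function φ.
Yes, F is conservative. φ = -x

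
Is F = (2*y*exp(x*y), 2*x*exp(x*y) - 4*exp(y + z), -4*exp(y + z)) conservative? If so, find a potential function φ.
Yes, F is conservative. φ = 2*exp(x*y) - 4*exp(y + z)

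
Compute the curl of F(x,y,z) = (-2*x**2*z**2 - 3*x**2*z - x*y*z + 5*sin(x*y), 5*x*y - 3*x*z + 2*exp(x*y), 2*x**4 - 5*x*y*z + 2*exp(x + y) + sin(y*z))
(-5*x*z + 3*x + z*cos(y*z) + 2*exp(x + y), -8*x**3 - 4*x**2*z - 3*x**2 - x*y + 5*y*z - 2*exp(x + y), x*z - 5*x*cos(x*y) + 2*y*exp(x*y) + 5*y - 3*z)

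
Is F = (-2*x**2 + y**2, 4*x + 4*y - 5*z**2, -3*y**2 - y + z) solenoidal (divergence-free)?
No, ∇·F = 5 - 4*x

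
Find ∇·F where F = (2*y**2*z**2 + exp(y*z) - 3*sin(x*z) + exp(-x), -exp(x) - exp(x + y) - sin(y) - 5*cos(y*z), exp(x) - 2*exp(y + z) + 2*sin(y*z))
((2*y*cos(y*z) + 5*z*sin(y*z) - 3*z*cos(x*z) - exp(x + y) - 2*exp(y + z) - cos(y))*exp(x) - 1)*exp(-x)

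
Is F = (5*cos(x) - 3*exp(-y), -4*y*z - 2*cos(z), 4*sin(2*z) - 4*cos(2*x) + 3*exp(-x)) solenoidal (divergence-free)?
No, ∇·F = -4*z - 5*sin(x) + 8*cos(2*z)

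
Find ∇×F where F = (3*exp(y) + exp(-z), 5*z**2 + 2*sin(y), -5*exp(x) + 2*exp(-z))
(-10*z, 5*exp(x) - exp(-z), -3*exp(y))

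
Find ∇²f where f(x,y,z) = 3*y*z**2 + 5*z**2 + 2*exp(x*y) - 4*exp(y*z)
2*x**2*exp(x*y) + 2*y**2*exp(x*y) - 4*y**2*exp(y*z) + 6*y - 4*z**2*exp(y*z) + 10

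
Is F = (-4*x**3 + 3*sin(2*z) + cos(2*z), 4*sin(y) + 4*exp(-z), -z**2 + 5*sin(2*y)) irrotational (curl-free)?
No, ∇×F = (10*cos(2*y) + 4*exp(-z), -2*sin(2*z) + 6*cos(2*z), 0)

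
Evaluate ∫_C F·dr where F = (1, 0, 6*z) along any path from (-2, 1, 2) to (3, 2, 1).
-4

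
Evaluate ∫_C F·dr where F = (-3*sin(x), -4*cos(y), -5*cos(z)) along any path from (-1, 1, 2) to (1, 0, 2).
4*sin(1)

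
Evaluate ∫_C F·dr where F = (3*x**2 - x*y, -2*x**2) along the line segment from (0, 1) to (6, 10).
-126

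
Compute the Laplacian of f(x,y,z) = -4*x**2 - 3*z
-8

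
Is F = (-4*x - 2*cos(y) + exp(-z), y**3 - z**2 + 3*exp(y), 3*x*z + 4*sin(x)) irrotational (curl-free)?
No, ∇×F = (2*z, -3*z - 4*cos(x) - exp(-z), -2*sin(y))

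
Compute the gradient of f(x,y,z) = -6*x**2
(-12*x, 0, 0)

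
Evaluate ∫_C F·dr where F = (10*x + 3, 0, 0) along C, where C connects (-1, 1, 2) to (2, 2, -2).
24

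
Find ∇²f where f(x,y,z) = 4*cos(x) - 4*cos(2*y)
-4*cos(x) + 16*cos(2*y)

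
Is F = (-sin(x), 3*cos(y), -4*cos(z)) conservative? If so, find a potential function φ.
Yes, F is conservative. φ = 3*sin(y) - 4*sin(z) + cos(x)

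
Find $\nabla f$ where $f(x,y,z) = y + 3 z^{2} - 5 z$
(0, 1, 6*z - 5)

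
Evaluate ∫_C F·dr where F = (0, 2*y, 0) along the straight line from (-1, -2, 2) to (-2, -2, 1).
0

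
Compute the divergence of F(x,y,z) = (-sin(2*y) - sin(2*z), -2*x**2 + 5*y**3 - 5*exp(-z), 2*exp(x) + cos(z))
15*y**2 - sin(z)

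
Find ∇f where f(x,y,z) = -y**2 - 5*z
(0, -2*y, -5)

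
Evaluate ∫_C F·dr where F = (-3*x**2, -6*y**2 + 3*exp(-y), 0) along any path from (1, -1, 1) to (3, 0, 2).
-31 + 3*E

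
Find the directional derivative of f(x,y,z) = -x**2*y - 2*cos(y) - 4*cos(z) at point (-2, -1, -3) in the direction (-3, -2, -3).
2*sqrt(22)*(3*sin(3) + sin(1) + 5)/11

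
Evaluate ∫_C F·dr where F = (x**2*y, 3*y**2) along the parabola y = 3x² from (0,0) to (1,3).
138/5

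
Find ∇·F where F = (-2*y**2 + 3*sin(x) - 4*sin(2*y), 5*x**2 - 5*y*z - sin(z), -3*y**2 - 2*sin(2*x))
-5*z + 3*cos(x)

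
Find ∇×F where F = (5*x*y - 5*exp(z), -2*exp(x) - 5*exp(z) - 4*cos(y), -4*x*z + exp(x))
(5*exp(z), 4*z - exp(x) - 5*exp(z), -5*x - 2*exp(x))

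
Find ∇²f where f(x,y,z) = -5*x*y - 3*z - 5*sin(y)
5*sin(y)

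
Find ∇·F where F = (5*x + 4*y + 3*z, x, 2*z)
7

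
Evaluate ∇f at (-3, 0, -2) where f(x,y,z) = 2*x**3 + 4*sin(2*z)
(54, 0, 8*cos(4))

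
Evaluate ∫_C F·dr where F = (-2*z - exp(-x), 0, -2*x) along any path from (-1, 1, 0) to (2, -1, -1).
-E + exp(-2) + 4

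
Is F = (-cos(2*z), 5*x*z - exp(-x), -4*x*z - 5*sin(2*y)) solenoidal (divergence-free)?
No, ∇·F = -4*x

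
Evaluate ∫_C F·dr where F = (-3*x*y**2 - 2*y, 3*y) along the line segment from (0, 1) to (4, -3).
-68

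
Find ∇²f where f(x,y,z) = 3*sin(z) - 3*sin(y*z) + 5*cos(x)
3*y**2*sin(y*z) + 3*z**2*sin(y*z) - 3*sin(z) - 5*cos(x)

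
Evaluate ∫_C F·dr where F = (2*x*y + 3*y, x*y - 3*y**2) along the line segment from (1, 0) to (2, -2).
5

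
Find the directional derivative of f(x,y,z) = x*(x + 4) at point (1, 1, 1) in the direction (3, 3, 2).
9*sqrt(22)/11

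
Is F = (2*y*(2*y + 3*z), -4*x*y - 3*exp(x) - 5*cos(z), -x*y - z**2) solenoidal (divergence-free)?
No, ∇·F = -4*x - 2*z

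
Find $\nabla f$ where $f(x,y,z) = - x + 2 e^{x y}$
(2*y*exp(x*y) - 1, 2*x*exp(x*y), 0)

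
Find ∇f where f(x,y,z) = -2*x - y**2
(-2, -2*y, 0)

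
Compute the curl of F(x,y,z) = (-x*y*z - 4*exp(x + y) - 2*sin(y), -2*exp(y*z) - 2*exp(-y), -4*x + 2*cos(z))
(2*y*exp(y*z), -x*y + 4, x*z + 4*exp(x + y) + 2*cos(y))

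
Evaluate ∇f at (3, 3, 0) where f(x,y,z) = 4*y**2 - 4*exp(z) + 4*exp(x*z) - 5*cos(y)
(0, 5*sin(3) + 24, 8)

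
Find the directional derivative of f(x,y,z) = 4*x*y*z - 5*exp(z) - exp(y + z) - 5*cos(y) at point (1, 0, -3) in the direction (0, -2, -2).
sqrt(2)*(7 + 12*exp(3))*exp(-3)/2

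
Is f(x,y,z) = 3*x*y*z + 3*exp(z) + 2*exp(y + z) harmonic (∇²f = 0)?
No, ∇²f = (4*exp(y) + 3)*exp(z)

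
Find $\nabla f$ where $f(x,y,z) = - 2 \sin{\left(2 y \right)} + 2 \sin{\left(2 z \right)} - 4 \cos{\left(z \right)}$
(0, -4*cos(2*y), 4*sin(z) + 4*cos(2*z))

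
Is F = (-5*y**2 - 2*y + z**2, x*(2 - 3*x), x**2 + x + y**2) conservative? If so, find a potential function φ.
No, ∇×F = (2*y, -2*x + 2*z - 1, -6*x + 10*y + 4) ≠ 0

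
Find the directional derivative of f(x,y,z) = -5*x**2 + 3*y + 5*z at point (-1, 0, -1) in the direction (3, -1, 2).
37*sqrt(14)/14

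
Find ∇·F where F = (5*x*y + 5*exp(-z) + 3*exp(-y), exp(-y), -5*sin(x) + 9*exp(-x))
5*y - exp(-y)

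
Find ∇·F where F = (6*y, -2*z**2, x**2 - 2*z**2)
-4*z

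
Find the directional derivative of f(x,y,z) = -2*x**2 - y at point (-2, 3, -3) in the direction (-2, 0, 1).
-16*sqrt(5)/5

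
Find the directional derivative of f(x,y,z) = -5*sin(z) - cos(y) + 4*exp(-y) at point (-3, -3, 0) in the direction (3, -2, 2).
2*sqrt(17)*(-5 + sin(3) + 4*exp(3))/17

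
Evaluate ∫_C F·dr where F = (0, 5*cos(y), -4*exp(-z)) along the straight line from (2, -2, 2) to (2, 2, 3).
-4*exp(-2) + 4*exp(-3) + 10*sin(2)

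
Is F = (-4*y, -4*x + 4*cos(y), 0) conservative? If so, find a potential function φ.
Yes, F is conservative. φ = -4*x*y + 4*sin(y)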